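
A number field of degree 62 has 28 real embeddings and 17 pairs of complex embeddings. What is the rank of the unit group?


By Dirichlet's unit theorem:
rank = r1 + r2 - 1
= 28 + 17 - 1
= 44

44


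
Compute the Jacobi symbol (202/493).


Compute (202/493) via quadratic reciprocity:
  pull out 2: (2/493) = -1  (since 493 mod 8 = 5)
  reciprocity: (101/493) -> +(493/101)
  reduce: (89/101)
  reciprocity: (89/101) -> +(101/89)
  reduce: (12/89)
  pull out 2: (2/89) = +1  (since 89 mod 8 = 1)
  pull out 2: (2/89) = +1  (since 89 mod 8 = 1)
  reciprocity: (3/89) -> +(89/3)
  reduce: (2/3)
  pull out 2: (2/3) = -1  (since 3 mod 8 = 3)
  (1/3) = 1
Product of signs = 1

1


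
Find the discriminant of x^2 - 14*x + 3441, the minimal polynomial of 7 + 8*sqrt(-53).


The element 7 + 8*sqrt(-53) has minimal polynomial:
x^2 - 14*x + 3441
Discriminant = (-14)^2 - 4*(3441)
= 196 - 13764
= -13568

-13568


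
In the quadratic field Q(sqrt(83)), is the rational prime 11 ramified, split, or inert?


K = Q(sqrt(83)). Since d mod 4 = 3, disc(K) = 332.
Check p | disc: 332 mod 11 = 2.
p does not divide disc. Compute Legendre symbol (d/p):
6^((11-1)/2) mod 11 = -1
(d/p) = -1, so p is inert: (p) stays prime with e=1, f=2, g=1.
Therefore p is inert.

inert


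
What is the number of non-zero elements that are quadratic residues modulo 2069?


For prime p, the number of non-zero quadratic residues is (p-1)/2.
= (2069-1)/2
= 1034

1034


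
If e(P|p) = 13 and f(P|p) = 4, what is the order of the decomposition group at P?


|D_P| = e * f
= 13 * 4
= 52

52


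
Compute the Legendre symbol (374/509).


p = 509 is prime, so compute (374/509) with the reciprocity algorithm (Jacobi-symbol steps: pull out 2s via (2/n), flip via reciprocity, reduce):
  pull out 2: (2/509) = -1  (since 509 mod 8 = 5)
  reciprocity: (187/509) -> +(509/187)
  reduce: (135/187)
  reciprocity: (135/187) -> -(187/135)
  reduce: (52/135)
  pull out 2: (2/135) = +1  (since 135 mod 8 = 7)
  pull out 2: (2/135) = +1  (since 135 mod 8 = 7)
  reciprocity: (13/135) -> +(135/13)
  reduce: (5/13)
  reciprocity: (5/13) -> +(13/5)
  reduce: (3/5)
  reciprocity: (3/5) -> +(5/3)
  reduce: (2/3)
  pull out 2: (2/3) = -1  (since 3 mod 8 = 3)
  (1/3) = 1
Product of signs = -1
(374/509) = -1

-1


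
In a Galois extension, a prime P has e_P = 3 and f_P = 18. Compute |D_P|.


|D_P| = e * f
= 3 * 18
= 54

54


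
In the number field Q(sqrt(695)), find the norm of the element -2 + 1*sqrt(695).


N(a + b*sqrt(d)) = a^2 - d*b^2
= (-2)^2 - (695)*(1)^2
= 4 - 695
= -691

-691


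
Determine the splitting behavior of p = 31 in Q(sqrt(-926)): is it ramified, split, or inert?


K = Q(sqrt(-926)). Since d mod 4 = 2, disc(K) = -3704.
Check p | disc: -3704 mod 31 = 16.
p does not divide disc. Compute Legendre symbol (d/p):
4^((31-1)/2) mod 31 = 1
(d/p) = 1, so p splits: (p) = P*P' with e=1, f=1, g=2.
Therefore p is split.

split


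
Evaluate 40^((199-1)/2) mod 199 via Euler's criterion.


p = 199 is prime and the exponent is (p-1)/2 = 99, so by Euler's criterion 40^99 = (40/199) = +1 or -1 mod 199.
Compute by square-and-multiply:
  99 = 64 + 32 + 2 + 1 (binary 1100011)
  Repeated squaring mod 199: 40^1 = 40, 40^2 = 8, 40^4 = 64, 40^8 = 116, 40^16 = 123, 40^32 = 5, 40^64 = 25
  40^99 = 40^64 * 40^32 * 40^2 * 40^1 = 25 * 5 * 8 * 40 mod 199
    25 * 5 = 125 = 125 mod 199
    125 * 8 = 1000 = 5 mod 199
    5 * 40 = 200 = 1 mod 199
  40^99 = 1 mod 199
Result 1: 40 is a quadratic residue mod 199.
40^99 mod 199 = 1

1


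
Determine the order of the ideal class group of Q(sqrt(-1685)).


K = Q(sqrt(-1685)). d mod 4 = 3, so D = disc(K) = 4d = -6740
h(K) equals the number of primitive reduced positive-definite forms (a, b, c) = a*x^2 + b*x*y + c*y^2 with b^2 - 4ac = D,
where reduced means |b| <= a <= c, with b >= 0 whenever |b| = a or a = c, and primitive means gcd(a, b, c) = 1.
Reduced forces 3a^2 <= |D| = 6740, so 1 <= a <= 47; b must have the parity of D, and c = (b^2 - D)/(4a) must be an integer >= a.
Enumerate a = 1..47, b in [-a, a]:
  a=1: (1, 0, 1685)  [1]
  a=2: (2, 2, 843)  [1]
  a=3: (3, -2, 562), (3, 2, 562)  [2]
  a=4: none
  a=5: (5, 0, 337)  [1]
  a=6: (6, -2, 281), (6, 2, 281)  [2]
  a=7: (7, -6, 242), (7, 6, 242)  [2]
  a=8: none
  a=9: (9, -8, 189), (9, 8, 189)  [2]
  a=10: (10, 10, 171)  [1]
  a=11: (11, -6, 154), (11, 6, 154)  [2]
  a=12..13: none
  a=14: (14, -6, 121), (14, 6, 121)  [2]
  a=15: (15, -10, 114), (15, 10, 114)  [2]
  a=16: none
  a=17: (17, -14, 102), (17, 14, 102)  [2]
  a=18: (18, -10, 95), (18, 10, 95)  [2]
  a=19: (19, -10, 90), (19, 10, 90)  [2]
  a=20: none
  a=21: (21, -20, 85), (21, -8, 81), (21, 8, 81), (21, 20, 85)  [4]
  a=22: (22, -6, 77), (22, 6, 77)  [2]
  a=23..26: none
  a=27: (27, -8, 63), (27, 8, 63)  [2]
  a=28..29: none
  a=30: (30, -10, 57), (30, 10, 57)  [2]
  a=31: (31, -24, 59), (31, 24, 59)  [2]
  a=32: none
  a=33: (33, -28, 57), (33, -16, 53), (33, 16, 53), (33, 28, 57)  [4]
  a=34: (34, -14, 51), (34, 14, 51)  [2]
  a=35: (35, -20, 51), (35, 20, 51)  [2]
  a=36..37: none
  a=38: (38, -10, 45), (38, 10, 45)  [2]
  a=39..40: none
  a=41: (41, -36, 49), (41, 36, 49)  [2]
  a=42: (42, -34, 47), (42, -22, 43), (42, 22, 43), (42, 34, 47)  [4]
  a=43..47: none
Total reduced forms: 1 + 1 + 2 + 1 + 2 + 2 + 2 + 1 + 2 + 2 + 2 + 2 + 2 + 2 + 4 + 2 + 2 + 2 + 2 + 4 + 2 + 2 + 2 + 2 + 4 = 52
h = 52

52


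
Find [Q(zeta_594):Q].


The degree equals Euler's totient phi(594).
594 = 2 * 3^3 * 11
phi(594) = 180

180


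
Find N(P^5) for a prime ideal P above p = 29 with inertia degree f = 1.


N(P^a) = p^(a*f)
= 29^(5*1)
= 29^5
= 20511149

20511149


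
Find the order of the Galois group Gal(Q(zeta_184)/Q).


|Gal(Q(zeta_184)/Q)| = phi(184)
= 88

88


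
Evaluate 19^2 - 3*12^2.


x^2 - d*y^2
= 19^2 - 3*12^2
= 361 - 432
= -71

-71


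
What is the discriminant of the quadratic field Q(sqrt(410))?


For K = Q(sqrt(d)) with d squarefree: disc(K) = d if d = 1 mod 4, and disc(K) = 4d if d = 2 or 3 mod 4.
Here d = 410, and d mod 4 = 2.
d = 2 mod 4, not 1 (O_K = Z[sqrt(d)]), so disc(K) = 4d = 4 * (410) = 1640

1640


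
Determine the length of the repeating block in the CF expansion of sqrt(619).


Run the CF algorithm for sqrt(619).
a_0 = floor(sqrt(619)) = 24; set m_0=0, q_0=1.
Recurrence: m' = q*a - m,  q' = (d - m'^2)/q,  a' = floor((a_0 + m')/q').
  step 1: m=24, q=43, a=1
  step 2: m=19, q=6, a=7
  step 3: m=23, q=15, a=3
  step 4: m=22, q=9, a=5
  step 5: m=23, q=10, a=4
  step 6: m=17, q=33, a=1
  step 7: m=16, q=11, a=3
  step 8: m=17, q=30, a=1
  step 9: m=13, q=15, a=2
  step 10: m=17, q=22, a=1
  step 11: m=5, q=27, a=1
  step 12: m=22, q=5, a=9
  step 13: m=23, q=18, a=2
  step 14: m=13, q=25, a=1
  step 15: m=12, q=19, a=1
  step 16: m=7, q=30, a=1
  step 17: m=23, q=3, a=15
  step 18: m=22, q=45, a=1
  step 19: m=23, q=2, a=23
  step 20: m=23, q=45, a=1
  step 21: m=22, q=3, a=15
  step 22: m=23, q=30, a=1
  step 23: m=7, q=19, a=1
  step 24: m=12, q=25, a=1
  step 25: m=13, q=18, a=2
  step 26: m=23, q=5, a=9
  step 27: m=22, q=27, a=1
  step 28: m=5, q=22, a=1
  step 29: m=17, q=15, a=2
  step 30: m=13, q=30, a=1
  step 31: m=17, q=11, a=3
  step 32: m=16, q=33, a=1
  step 33: m=17, q=10, a=4
  step 34: m=23, q=9, a=5
  step 35: m=22, q=15, a=3
  step 36: m=23, q=6, a=7
  step 37: m=19, q=43, a=1
  step 38: m=24, q=1, a=48
a_38 = 2*a_0 = 48, so the period closes here.
sqrt(619) = [24; 1, 7, 3, 5, 4, 1, 3, 1, 2, 1, 1, 9, 2, 1, 1, 1, 15, 1, 23, 1, 15, 1, 1, 1, 2, 9, 1, 1, 2, 1, 3, 1, 4, 5, 3, 7, 1, 48]
Period length = 38

38


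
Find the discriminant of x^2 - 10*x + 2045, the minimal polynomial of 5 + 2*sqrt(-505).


The element 5 + 2*sqrt(-505) has minimal polynomial:
x^2 - 10*x + 2045
Discriminant = (-10)^2 - 4*(2045)
= 100 - 8180
= -8080

-8080


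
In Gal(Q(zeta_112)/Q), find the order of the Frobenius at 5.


The Frobenius at p in Gal(Q(zeta_n)/Q) = (Z/nZ)* is the class of p, so its order is ord_112(5), the smallest k >= 1 with 5^k = 1 mod 112.
n = 112 = 2^4 * 7, phi(112) = 48; the order divides phi(n).
Divisors of 48: 1, 2, 3, 4, 6, 8, 12, 16, 24, 48
Repeated squaring mod 112: 5^1 = 5, 5^2 = 25, 5^4 = 65, 5^8 = 81, 5^16 = 65, 5^32 = 81
Test divisors in increasing order:
  k=1: 5^1 = 5 mod 112
  k=2: 5^2 = 25 mod 112
  k=3: 5^3 = 25 * 5 = 13 mod 112
  k=4: 5^4 = 65 mod 112
  k=6: 5^6 = 65 * 25 = 57 mod 112
  k=8: 5^8 = 81 mod 112
  k=12: 5^12 = 81 * 65 = 1 mod 112  <- first divisor giving 1
Order = 12

12


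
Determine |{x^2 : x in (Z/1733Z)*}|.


For prime p, the number of non-zero quadratic residues is (p-1)/2.
= (1733-1)/2
= 866

866


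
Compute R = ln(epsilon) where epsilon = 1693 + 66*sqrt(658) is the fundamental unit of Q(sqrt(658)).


epsilon = 1693 + 66*sqrt(658)
= 3385.9997
R = ln(3385.9997)
= 8.1274

8.1274


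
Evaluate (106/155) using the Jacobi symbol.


Compute (106/155) via quadratic reciprocity:
  pull out 2: (2/155) = -1  (since 155 mod 8 = 3)
  reciprocity: (53/155) -> +(155/53)
  reduce: (49/53)
  reciprocity: (49/53) -> +(53/49)
  reduce: (4/49)
  pull out 2: (2/49) = +1  (since 49 mod 8 = 1)
  pull out 2: (2/49) = +1  (since 49 mod 8 = 1)
  (1/49) = 1
Product of signs = -1

-1


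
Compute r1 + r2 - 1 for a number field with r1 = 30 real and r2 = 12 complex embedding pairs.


By Dirichlet's unit theorem:
rank = r1 + r2 - 1
= 30 + 12 - 1
= 41

41


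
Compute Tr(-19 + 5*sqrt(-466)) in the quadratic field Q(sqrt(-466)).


Tr(a + b*sqrt(d)) = (a + b*sqrt(d)) + (a - b*sqrt(d)) = 2a
= 2 * (-19)
= -38

-38


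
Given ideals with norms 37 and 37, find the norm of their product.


N(IJ) = N(I) * N(J)
= 37 * 37
= 1369

1369


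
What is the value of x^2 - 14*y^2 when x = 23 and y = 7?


x^2 - d*y^2
= 23^2 - 14*7^2
= 529 - 686
= -157

-157


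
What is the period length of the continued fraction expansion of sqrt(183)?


Run the CF algorithm for sqrt(183).
a_0 = floor(sqrt(183)) = 13; set m_0=0, q_0=1.
Recurrence: m' = q*a - m,  q' = (d - m'^2)/q,  a' = floor((a_0 + m')/q').
  step 1: m=13, q=14, a=1
  step 2: m=1, q=13, a=1
  step 3: m=12, q=3, a=8
  step 4: m=12, q=13, a=1
  step 5: m=1, q=14, a=1
  step 6: m=13, q=1, a=26
a_6 = 2*a_0 = 26, so the period closes here.
sqrt(183) = [13; 1, 1, 8, 1, 1, 26]
Period length = 6

6


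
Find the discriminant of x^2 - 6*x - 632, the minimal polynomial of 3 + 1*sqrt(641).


The element 3 + 1*sqrt(641) has minimal polynomial:
x^2 - 6*x - 632
Discriminant = (-6)^2 - 4*(-632)
= 36 + 2528
= 2564

2564


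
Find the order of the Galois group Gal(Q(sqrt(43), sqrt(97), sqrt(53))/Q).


The 3 square roots of distinct primes are multiplicatively independent over Q,
so [K:Q] = 2^3 and Gal(K/Q) is isomorphic to (Z/2Z)^3.
|Gal| = 2^3 = 8

8


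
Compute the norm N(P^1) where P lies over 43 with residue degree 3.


N(P^a) = p^(a*f)
= 43^(1*3)
= 43^3
= 79507

79507


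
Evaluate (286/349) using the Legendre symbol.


p = 349 is prime, so compute (286/349) with the reciprocity algorithm (Jacobi-symbol steps: pull out 2s via (2/n), flip via reciprocity, reduce):
  pull out 2: (2/349) = -1  (since 349 mod 8 = 5)
  reciprocity: (143/349) -> +(349/143)
  reduce: (63/143)
  reciprocity: (63/143) -> -(143/63)
  reduce: (17/63)
  reciprocity: (17/63) -> +(63/17)
  reduce: (12/17)
  pull out 2: (2/17) = +1  (since 17 mod 8 = 1)
  pull out 2: (2/17) = +1  (since 17 mod 8 = 1)
  reciprocity: (3/17) -> +(17/3)
  reduce: (2/3)
  pull out 2: (2/3) = -1  (since 3 mod 8 = 3)
  (1/3) = 1
Product of signs = -1
(286/349) = -1

-1


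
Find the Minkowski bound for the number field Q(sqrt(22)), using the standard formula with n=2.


d = 22, d mod 4 = 2, so disc(K) = 4d = 88; |disc(K)| = 88
Real quadratic field, so n = 2, s = r2 = 0, r1 = 2
M = (n!/n^n) * (4/pi)^s * sqrt(|disc(K)|) = (2!/2^2) * (4/pi)^0 * sqrt(88)
= 0.5 * 1.000000 * 9.380832
= 4.6904

4.6904


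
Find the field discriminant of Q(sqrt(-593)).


For K = Q(sqrt(d)) with d squarefree: disc(K) = d if d = 1 mod 4, and disc(K) = 4d if d = 2 or 3 mod 4.
Here d = -593, and d mod 4 = 3.
d = 3 mod 4, not 1 (O_K = Z[sqrt(d)]), so disc(K) = 4d = 4 * (-593) = -2372

-2372


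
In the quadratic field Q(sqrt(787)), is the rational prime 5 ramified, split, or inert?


K = Q(sqrt(787)). Since d mod 4 = 3, disc(K) = 3148.
Check p | disc: 3148 mod 5 = 3.
p does not divide disc. Compute Legendre symbol (d/p):
2^((5-1)/2) mod 5 = -1
(d/p) = -1, so p is inert: (p) stays prime with e=1, f=2, g=1.
Therefore p is inert.

inert


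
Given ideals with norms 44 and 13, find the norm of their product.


N(IJ) = N(I) * N(J)
= 44 * 13
= 572

572


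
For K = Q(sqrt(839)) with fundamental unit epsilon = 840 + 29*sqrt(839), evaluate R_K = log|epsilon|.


epsilon = 840 + 29*sqrt(839)
= 1679.9994
R = ln(1679.9994)
= 7.4265

7.4265


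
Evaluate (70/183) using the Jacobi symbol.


Compute (70/183) via quadratic reciprocity:
  pull out 2: (2/183) = +1  (since 183 mod 8 = 7)
  reciprocity: (35/183) -> -(183/35)
  reduce: (8/35)
  pull out 2: (2/35) = -1  (since 35 mod 8 = 3)
  pull out 2: (2/35) = -1  (since 35 mod 8 = 3)
  pull out 2: (2/35) = -1  (since 35 mod 8 = 3)
  (1/35) = 1
Product of signs = 1

1


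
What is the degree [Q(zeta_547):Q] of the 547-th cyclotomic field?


The degree equals Euler's totient phi(547).
547 = 547
phi(547) = 546

546


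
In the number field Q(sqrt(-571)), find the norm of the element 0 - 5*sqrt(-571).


N(a + b*sqrt(d)) = a^2 - d*b^2
= (0)^2 - (-571)*(-5)^2
= 0 + 14275
= 14275

14275


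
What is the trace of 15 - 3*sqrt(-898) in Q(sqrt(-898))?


Tr(a + b*sqrt(d)) = (a + b*sqrt(d)) + (a - b*sqrt(d)) = 2a
= 2 * (15)
= 30

30


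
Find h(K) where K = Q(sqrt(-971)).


K = Q(sqrt(-971)). d mod 4 = 1, so D = disc(K) = d = -971
h(K) equals the number of primitive reduced positive-definite forms (a, b, c) = a*x^2 + b*x*y + c*y^2 with b^2 - 4ac = D,
where reduced means |b| <= a <= c, with b >= 0 whenever |b| = a or a = c, and primitive means gcd(a, b, c) = 1.
Reduced forces 3a^2 <= |D| = 971, so 1 <= a <= 17; b must have the parity of D, and c = (b^2 - D)/(4a) must be an integer >= a.
Enumerate a = 1..17, b in [-a, a]:
  a=1: (1, 1, 243)  [1]
  a=2: none
  a=3: (3, -1, 81), (3, 1, 81)  [2]
  a=4: none
  a=5: (5, -3, 49), (5, 3, 49)  [2]
  a=6: none
  a=7: (7, -3, 35), (7, 3, 35)  [2]
  a=8: none
  a=9: (9, -1, 27), (9, 1, 27)  [2]
  a=10..12: none
  a=13: (13, -11, 21), (13, 11, 21)  [2]
  a=14: none
  a=15: (15, -13, 19), (15, -7, 17), (15, 7, 17), (15, 13, 19)  [4]
  a=16..17: none
Total reduced forms: 1 + 2 + 2 + 2 + 2 + 2 + 4 = 15
h = 15

15


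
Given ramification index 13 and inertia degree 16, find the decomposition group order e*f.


|D_P| = e * f
= 13 * 16
= 208

208


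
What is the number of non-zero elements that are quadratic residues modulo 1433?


For prime p, the number of non-zero quadratic residues is (p-1)/2.
= (1433-1)/2
= 716

716


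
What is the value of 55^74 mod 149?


p = 149 is prime and the exponent is (p-1)/2 = 74, so by Euler's criterion 55^74 = (55/149) = +1 or -1 mod 149.
Compute by square-and-multiply:
  74 = 64 + 8 + 2 (binary 1001010)
  Repeated squaring mod 149: 55^1 = 55, 55^2 = 45, 55^4 = 88, 55^8 = 145, 55^16 = 16, 55^32 = 107, 55^64 = 125
  55^74 = 55^64 * 55^8 * 55^2 = 125 * 145 * 45 mod 149
    125 * 145 = 18125 = 96 mod 149
    96 * 45 = 4320 = 148 mod 149
  55^74 = 148 mod 149
Result 148 = p - 1 = -1 mod 149: 55 is a quadratic non-residue mod 149. As a residue in [0, p-1] the value is 148.
55^74 mod 149 = 148

148


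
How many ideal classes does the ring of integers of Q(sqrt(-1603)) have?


K = Q(sqrt(-1603)). d mod 4 = 1, so D = disc(K) = d = -1603
h(K) equals the number of primitive reduced positive-definite forms (a, b, c) = a*x^2 + b*x*y + c*y^2 with b^2 - 4ac = D,
where reduced means |b| <= a <= c, with b >= 0 whenever |b| = a or a = c, and primitive means gcd(a, b, c) = 1.
Reduced forces 3a^2 <= |D| = 1603, so 1 <= a <= 23; b must have the parity of D, and c = (b^2 - D)/(4a) must be an integer >= a.
Enumerate a = 1..23, b in [-a, a]:
  a=1: (1, 1, 401)  [1]
  a=2..6: none
  a=7: (7, 7, 59)  [1]
  a=8..10: none
  a=11: (11, -5, 37), (11, 5, 37)  [2]
  a=12: none
  a=13: (13, -3, 31), (13, 3, 31)  [2]
  a=14..23: none
Total reduced forms: 1 + 1 + 2 + 2 = 6
h = 6

6


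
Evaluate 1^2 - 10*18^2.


x^2 - d*y^2
= 1^2 - 10*18^2
= 1 - 3240
= -3239

-3239


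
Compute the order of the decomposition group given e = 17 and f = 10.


|D_P| = e * f
= 17 * 10
= 170

170


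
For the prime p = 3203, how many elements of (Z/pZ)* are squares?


For prime p, the number of non-zero quadratic residues is (p-1)/2.
= (3203-1)/2
= 1601

1601


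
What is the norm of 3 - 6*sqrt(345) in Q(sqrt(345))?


N(a + b*sqrt(d)) = a^2 - d*b^2
= (3)^2 - (345)*(-6)^2
= 9 - 12420
= -12411

-12411


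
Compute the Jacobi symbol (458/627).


Compute (458/627) via quadratic reciprocity:
  pull out 2: (2/627) = -1  (since 627 mod 8 = 3)
  reciprocity: (229/627) -> +(627/229)
  reduce: (169/229)
  reciprocity: (169/229) -> +(229/169)
  reduce: (60/169)
  pull out 2: (2/169) = +1  (since 169 mod 8 = 1)
  pull out 2: (2/169) = +1  (since 169 mod 8 = 1)
  reciprocity: (15/169) -> +(169/15)
  reduce: (4/15)
  pull out 2: (2/15) = +1  (since 15 mod 8 = 7)
  pull out 2: (2/15) = +1  (since 15 mod 8 = 7)
  (1/15) = 1
Product of signs = -1

-1


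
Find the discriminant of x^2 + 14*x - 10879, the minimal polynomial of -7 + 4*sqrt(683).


The element -7 + 4*sqrt(683) has minimal polynomial:
x^2 + 14*x - 10879
Discriminant = (14)^2 - 4*(-10879)
= 196 + 43516
= 43712

43712


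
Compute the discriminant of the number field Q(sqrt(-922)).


For K = Q(sqrt(d)) with d squarefree: disc(K) = d if d = 1 mod 4, and disc(K) = 4d if d = 2 or 3 mod 4.
Here d = -922, and d mod 4 = 2.
d = 2 mod 4, not 1 (O_K = Z[sqrt(d)]), so disc(K) = 4d = 4 * (-922) = -3688

-3688


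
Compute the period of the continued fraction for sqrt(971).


Run the CF algorithm for sqrt(971).
a_0 = floor(sqrt(971)) = 31; set m_0=0, q_0=1.
Recurrence: m' = q*a - m,  q' = (d - m'^2)/q,  a' = floor((a_0 + m')/q').
  step 1: m=31, q=10, a=6
  step 2: m=29, q=13, a=4
  step 3: m=23, q=34, a=1
  step 4: m=11, q=25, a=1
  step 5: m=14, q=31, a=1
  step 6: m=17, q=22, a=2
  step 7: m=27, q=11, a=5
  step 8: m=28, q=17, a=3
  step 9: m=23, q=26, a=2
  step 10: m=29, q=5, a=12
  step 11: m=31, q=2, a=31
  step 12: m=31, q=5, a=12
  step 13: m=29, q=26, a=2
  step 14: m=23, q=17, a=3
  step 15: m=28, q=11, a=5
  step 16: m=27, q=22, a=2
  step 17: m=17, q=31, a=1
  step 18: m=14, q=25, a=1
  step 19: m=11, q=34, a=1
  step 20: m=23, q=13, a=4
  step 21: m=29, q=10, a=6
  step 22: m=31, q=1, a=62
a_22 = 2*a_0 = 62, so the period closes here.
sqrt(971) = [31; 6, 4, 1, 1, 1, 2, 5, 3, 2, 12, 31, 12, 2, 3, 5, 2, 1, 1, 1, 4, 6, 62]
Period length = 22

22


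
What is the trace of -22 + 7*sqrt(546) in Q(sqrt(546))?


Tr(a + b*sqrt(d)) = (a + b*sqrt(d)) + (a - b*sqrt(d)) = 2a
= 2 * (-22)
= -44

-44


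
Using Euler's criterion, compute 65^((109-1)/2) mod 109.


p = 109 is prime and the exponent is (p-1)/2 = 54, so by Euler's criterion 65^54 = (65/109) = +1 or -1 mod 109.
Compute by square-and-multiply:
  54 = 32 + 16 + 4 + 2 (binary 110110)
  Repeated squaring mod 109: 65^1 = 65, 65^2 = 83, 65^4 = 22, 65^8 = 48, 65^16 = 15, 65^32 = 7
  65^54 = 65^32 * 65^16 * 65^4 * 65^2 = 7 * 15 * 22 * 83 mod 109
    7 * 15 = 105 = 105 mod 109
    105 * 22 = 2310 = 21 mod 109
    21 * 83 = 1743 = 108 mod 109
  65^54 = 108 mod 109
Result 108 = p - 1 = -1 mod 109: 65 is a quadratic non-residue mod 109. As a residue in [0, p-1] the value is 108.
65^54 mod 109 = 108

108


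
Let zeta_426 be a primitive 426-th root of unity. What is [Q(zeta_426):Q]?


The degree equals Euler's totient phi(426).
426 = 2 * 3 * 71
phi(426) = 140

140


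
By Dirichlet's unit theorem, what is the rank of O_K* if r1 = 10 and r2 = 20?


By Dirichlet's unit theorem:
rank = r1 + r2 - 1
= 10 + 20 - 1
= 29

29


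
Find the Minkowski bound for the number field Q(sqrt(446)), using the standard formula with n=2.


d = 446, d mod 4 = 2, so disc(K) = 4d = 1784; |disc(K)| = 1784
Real quadratic field, so n = 2, s = r2 = 0, r1 = 2
M = (n!/n^n) * (4/pi)^s * sqrt(|disc(K)|) = (2!/2^2) * (4/pi)^0 * sqrt(1784)
= 0.5 * 1.000000 * 42.237424
= 21.1187

21.1187


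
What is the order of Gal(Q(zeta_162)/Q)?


|Gal(Q(zeta_162)/Q)| = phi(162)
= 54

54


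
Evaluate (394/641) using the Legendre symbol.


p = 641 is prime, so compute (394/641) with the reciprocity algorithm (Jacobi-symbol steps: pull out 2s via (2/n), flip via reciprocity, reduce):
  pull out 2: (2/641) = +1  (since 641 mod 8 = 1)
  reciprocity: (197/641) -> +(641/197)
  reduce: (50/197)
  pull out 2: (2/197) = -1  (since 197 mod 8 = 5)
  reciprocity: (25/197) -> +(197/25)
  reduce: (22/25)
  pull out 2: (2/25) = +1  (since 25 mod 8 = 1)
  reciprocity: (11/25) -> +(25/11)
  reduce: (3/11)
  reciprocity: (3/11) -> -(11/3)
  reduce: (2/3)
  pull out 2: (2/3) = -1  (since 3 mod 8 = 3)
  (1/3) = 1
Product of signs = -1
(394/641) = -1

-1


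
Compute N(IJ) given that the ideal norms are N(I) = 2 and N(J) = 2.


N(IJ) = N(I) * N(J)
= 2 * 2
= 4

4


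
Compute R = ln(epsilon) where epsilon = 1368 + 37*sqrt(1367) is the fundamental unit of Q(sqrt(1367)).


epsilon = 1368 + 37*sqrt(1367)
= 2735.9996
R = ln(2735.9996)
= 7.9143

7.9143


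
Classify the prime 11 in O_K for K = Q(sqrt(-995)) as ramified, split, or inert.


K = Q(sqrt(-995)). Since d mod 4 = 1, disc(K) = -995.
Check p | disc: -995 mod 11 = 6.
p does not divide disc. Compute Legendre symbol (d/p):
6^((11-1)/2) mod 11 = -1
(d/p) = -1, so p is inert: (p) stays prime with e=1, f=2, g=1.
Therefore p is inert.

inert


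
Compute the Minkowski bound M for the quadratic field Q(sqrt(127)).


d = 127, d mod 4 = 3, so disc(K) = 4d = 508; |disc(K)| = 508
Real quadratic field, so n = 2, s = r2 = 0, r1 = 2
M = (n!/n^n) * (4/pi)^s * sqrt(|disc(K)|) = (2!/2^2) * (4/pi)^0 * sqrt(508)
= 0.5 * 1.000000 * 22.538855
= 11.2694

11.2694


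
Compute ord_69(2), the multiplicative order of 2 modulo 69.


We want ord_69(2), the smallest k >= 1 with 2^k = 1 mod 69.
n = 69 = 3 * 23, phi(69) = 44; the order divides phi(n).
Divisors of 44: 1, 2, 4, 11, 22, 44
Repeated squaring mod 69: 2^1 = 2, 2^2 = 4, 2^4 = 16, 2^8 = 49, 2^16 = 55, 2^32 = 58
Test divisors in increasing order:
  k=1: 2^1 = 2 mod 69
  k=2: 2^2 = 4 mod 69
  k=4: 2^4 = 16 mod 69
  k=11: 2^11 = 49 * 4 * 2 = 47 mod 69
  k=22: 2^22 = 55 * 16 * 4 = 1 mod 69  <- first divisor giving 1
Order = 22

22


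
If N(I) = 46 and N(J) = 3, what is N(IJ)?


N(IJ) = N(I) * N(J)
= 46 * 3
= 138

138


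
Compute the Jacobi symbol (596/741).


Compute (596/741) via quadratic reciprocity:
  pull out 2: (2/741) = -1  (since 741 mod 8 = 5)
  pull out 2: (2/741) = -1  (since 741 mod 8 = 5)
  reciprocity: (149/741) -> +(741/149)
  reduce: (145/149)
  reciprocity: (145/149) -> +(149/145)
  reduce: (4/145)
  pull out 2: (2/145) = +1  (since 145 mod 8 = 1)
  pull out 2: (2/145) = +1  (since 145 mod 8 = 1)
  (1/145) = 1
Product of signs = 1

1


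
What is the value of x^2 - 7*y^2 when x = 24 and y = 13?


x^2 - d*y^2
= 24^2 - 7*13^2
= 576 - 1183
= -607

-607


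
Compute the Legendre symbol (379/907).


p = 907 is prime, so compute (379/907) with the reciprocity algorithm (Jacobi-symbol steps: pull out 2s via (2/n), flip via reciprocity, reduce):
  reciprocity: (379/907) -> -(907/379)
  reduce: (149/379)
  reciprocity: (149/379) -> +(379/149)
  reduce: (81/149)
  reciprocity: (81/149) -> +(149/81)
  reduce: (68/81)
  pull out 2: (2/81) = +1  (since 81 mod 8 = 1)
  pull out 2: (2/81) = +1  (since 81 mod 8 = 1)
  reciprocity: (17/81) -> +(81/17)
  reduce: (13/17)
  reciprocity: (13/17) -> +(17/13)
  reduce: (4/13)
  pull out 2: (2/13) = -1  (since 13 mod 8 = 5)
  pull out 2: (2/13) = -1  (since 13 mod 8 = 5)
  (1/13) = 1
Product of signs = -1
(379/907) = -1

-1


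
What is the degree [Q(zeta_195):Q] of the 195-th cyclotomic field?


The degree equals Euler's totient phi(195).
195 = 3 * 5 * 13
phi(195) = 96

96


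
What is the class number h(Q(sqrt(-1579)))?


K = Q(sqrt(-1579)). d mod 4 = 1, so D = disc(K) = d = -1579
h(K) equals the number of primitive reduced positive-definite forms (a, b, c) = a*x^2 + b*x*y + c*y^2 with b^2 - 4ac = D,
where reduced means |b| <= a <= c, with b >= 0 whenever |b| = a or a = c, and primitive means gcd(a, b, c) = 1.
Reduced forces 3a^2 <= |D| = 1579, so 1 <= a <= 22; b must have the parity of D, and c = (b^2 - D)/(4a) must be an integer >= a.
Enumerate a = 1..22, b in [-a, a]:
  a=1: (1, 1, 395)  [1]
  a=2..4: none
  a=5: (5, -1, 79), (5, 1, 79)  [2]
  a=6..10: none
  a=11: (11, -7, 37), (11, 7, 37)  [2]
  a=12..16: none
  a=17: (17, -11, 25), (17, 11, 25)  [2]
  a=18: none
  a=19: (19, -13, 23), (19, 13, 23)  [2]
  a=20..22: none
Total reduced forms: 1 + 2 + 2 + 2 + 2 = 9
h = 9

9


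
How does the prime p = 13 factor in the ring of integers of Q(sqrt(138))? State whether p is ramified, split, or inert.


K = Q(sqrt(138)). Since d mod 4 = 2, disc(K) = 552.
Check p | disc: 552 mod 13 = 6.
p does not divide disc. Compute Legendre symbol (d/p):
8^((13-1)/2) mod 13 = -1
(d/p) = -1, so p is inert: (p) stays prime with e=1, f=2, g=1.
Therefore p is inert.

inert


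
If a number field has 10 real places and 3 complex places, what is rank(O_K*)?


By Dirichlet's unit theorem:
rank = r1 + r2 - 1
= 10 + 3 - 1
= 12

12


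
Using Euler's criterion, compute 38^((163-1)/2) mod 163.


p = 163 is prime and the exponent is (p-1)/2 = 81, so by Euler's criterion 38^81 = (38/163) = +1 or -1 mod 163.
Compute by square-and-multiply:
  81 = 64 + 16 + 1 (binary 1010001)
  Repeated squaring mod 163: 38^1 = 38, 38^2 = 140, 38^4 = 40, 38^8 = 133, 38^16 = 85, 38^32 = 53, 38^64 = 38
  38^81 = 38^64 * 38^16 * 38^1 = 38 * 85 * 38 mod 163
    38 * 85 = 3230 = 133 mod 163
    133 * 38 = 5054 = 1 mod 163
  38^81 = 1 mod 163
Result 1: 38 is a quadratic residue mod 163.
38^81 mod 163 = 1

1


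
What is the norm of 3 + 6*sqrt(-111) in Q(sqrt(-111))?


N(a + b*sqrt(d)) = a^2 - d*b^2
= (3)^2 - (-111)*(6)^2
= 9 + 3996
= 4005

4005


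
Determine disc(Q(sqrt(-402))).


For K = Q(sqrt(d)) with d squarefree: disc(K) = d if d = 1 mod 4, and disc(K) = 4d if d = 2 or 3 mod 4.
Here d = -402, and d mod 4 = 2.
d = 2 mod 4, not 1 (O_K = Z[sqrt(d)]), so disc(K) = 4d = 4 * (-402) = -1608

-1608


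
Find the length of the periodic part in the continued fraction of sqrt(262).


Run the CF algorithm for sqrt(262).
a_0 = floor(sqrt(262)) = 16; set m_0=0, q_0=1.
Recurrence: m' = q*a - m,  q' = (d - m'^2)/q,  a' = floor((a_0 + m')/q').
  step 1: m=16, q=6, a=5
  step 2: m=14, q=11, a=2
  step 3: m=8, q=18, a=1
  step 4: m=10, q=9, a=2
  step 5: m=8, q=22, a=1
  step 6: m=14, q=3, a=10
  step 7: m=16, q=2, a=16
  step 8: m=16, q=3, a=10
  step 9: m=14, q=22, a=1
  step 10: m=8, q=9, a=2
  step 11: m=10, q=18, a=1
  step 12: m=8, q=11, a=2
  step 13: m=14, q=6, a=5
  step 14: m=16, q=1, a=32
a_14 = 2*a_0 = 32, so the period closes here.
sqrt(262) = [16; 5, 2, 1, 2, 1, 10, 16, 10, 1, 2, 1, 2, 5, 32]
Period length = 14

14


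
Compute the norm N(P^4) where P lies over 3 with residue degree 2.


N(P^a) = p^(a*f)
= 3^(4*2)
= 3^8
= 6561

6561


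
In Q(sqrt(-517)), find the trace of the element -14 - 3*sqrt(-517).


Tr(a + b*sqrt(d)) = (a + b*sqrt(d)) + (a - b*sqrt(d)) = 2a
= 2 * (-14)
= -28

-28


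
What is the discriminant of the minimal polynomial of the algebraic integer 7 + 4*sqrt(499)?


The element 7 + 4*sqrt(499) has minimal polynomial:
x^2 - 14*x - 7935
Discriminant = (-14)^2 - 4*(-7935)
= 196 + 31740
= 31936

31936


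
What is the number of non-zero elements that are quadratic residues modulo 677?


For prime p, the number of non-zero quadratic residues is (p-1)/2.
= (677-1)/2
= 338

338


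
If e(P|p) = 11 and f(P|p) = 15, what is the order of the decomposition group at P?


|D_P| = e * f
= 11 * 15
= 165

165


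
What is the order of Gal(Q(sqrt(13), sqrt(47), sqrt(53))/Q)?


The 3 square roots of distinct primes are multiplicatively independent over Q,
so [K:Q] = 2^3 and Gal(K/Q) is isomorphic to (Z/2Z)^3.
|Gal| = 2^3 = 8

8


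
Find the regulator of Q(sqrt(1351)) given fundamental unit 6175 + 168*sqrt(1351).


epsilon = 6175 + 168*sqrt(1351)
= 12349.9999
R = ln(12349.9999)
= 9.4214

9.4214


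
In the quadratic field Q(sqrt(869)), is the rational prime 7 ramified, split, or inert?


K = Q(sqrt(869)). Since d mod 4 = 1, disc(K) = 869.
Check p | disc: 869 mod 7 = 1.
p does not divide disc. Compute Legendre symbol (d/p):
1^((7-1)/2) mod 7 = 1
(d/p) = 1, so p splits: (p) = P*P' with e=1, f=1, g=2.
Therefore p is split.

split


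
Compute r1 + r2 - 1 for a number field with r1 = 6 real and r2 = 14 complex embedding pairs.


By Dirichlet's unit theorem:
rank = r1 + r2 - 1
= 6 + 14 - 1
= 19

19


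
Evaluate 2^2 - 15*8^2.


x^2 - d*y^2
= 2^2 - 15*8^2
= 4 - 960
= -956

-956


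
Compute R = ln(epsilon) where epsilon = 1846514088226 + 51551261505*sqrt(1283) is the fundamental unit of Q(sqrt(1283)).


epsilon = 1846514088226 + 51551261505*sqrt(1283)
= 3.6930e+12
R = ln(3.6930e+12)
= 28.9375

28.9375


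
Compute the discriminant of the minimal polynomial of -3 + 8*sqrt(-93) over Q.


The element -3 + 8*sqrt(-93) has minimal polynomial:
x^2 + 6*x + 5961
Discriminant = (6)^2 - 4*(5961)
= 36 - 23844
= -23808

-23808


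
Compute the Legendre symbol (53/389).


p = 389 is prime, so compute (53/389) with the reciprocity algorithm (Jacobi-symbol steps: pull out 2s via (2/n), flip via reciprocity, reduce):
  reciprocity: (53/389) -> +(389/53)
  reduce: (18/53)
  pull out 2: (2/53) = -1  (since 53 mod 8 = 5)
  reciprocity: (9/53) -> +(53/9)
  reduce: (8/9)
  pull out 2: (2/9) = +1  (since 9 mod 8 = 1)
  pull out 2: (2/9) = +1  (since 9 mod 8 = 1)
  pull out 2: (2/9) = +1  (since 9 mod 8 = 1)
  (1/9) = 1
Product of signs = -1
(53/389) = -1

-1


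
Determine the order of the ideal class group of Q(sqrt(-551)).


K = Q(sqrt(-551)). d mod 4 = 1, so D = disc(K) = d = -551
h(K) equals the number of primitive reduced positive-definite forms (a, b, c) = a*x^2 + b*x*y + c*y^2 with b^2 - 4ac = D,
where reduced means |b| <= a <= c, with b >= 0 whenever |b| = a or a = c, and primitive means gcd(a, b, c) = 1.
Reduced forces 3a^2 <= |D| = 551, so 1 <= a <= 13; b must have the parity of D, and c = (b^2 - D)/(4a) must be an integer >= a.
Enumerate a = 1..13, b in [-a, a]:
  a=1: (1, 1, 138)  [1]
  a=2: (2, -1, 69), (2, 1, 69)  [2]
  a=3: (3, -1, 46), (3, 1, 46)  [2]
  a=4: (4, -3, 35), (4, 3, 35)  [2]
  a=5: (5, -3, 28), (5, 3, 28)  [2]
  a=6: (6, -5, 24), (6, -1, 23), (6, 1, 23), (6, 5, 24)  [4]
  a=7: (7, -3, 20), (7, 3, 20)  [2]
  a=8: (8, -5, 18), (8, 5, 18)  [2]
  a=9: (9, -5, 16), (9, 5, 16)  [2]
  a=10: (10, -7, 15), (10, -3, 14), (10, 3, 14), (10, 7, 15)  [4]
  a=11: none
  a=12: (12, -11, 14), (12, 5, 12), (12, 11, 14)  [3]
  a=13: none
Total reduced forms: 1 + 2 + 2 + 2 + 2 + 4 + 2 + 2 + 2 + 4 + 3 = 26
h = 26

26


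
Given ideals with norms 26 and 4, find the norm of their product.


N(IJ) = N(I) * N(J)
= 26 * 4
= 104

104


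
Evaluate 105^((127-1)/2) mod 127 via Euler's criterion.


p = 127 is prime and the exponent is (p-1)/2 = 63, so by Euler's criterion 105^63 = (105/127) = +1 or -1 mod 127.
Compute by square-and-multiply:
  63 = 32 + 16 + 8 + 4 + 2 + 1 (binary 111111)
  Repeated squaring mod 127: 105^1 = 105, 105^2 = 103, 105^4 = 68, 105^8 = 52, 105^16 = 37, 105^32 = 99
  105^63 = 105^32 * 105^16 * 105^8 * 105^4 * 105^2 * 105^1 = 99 * 37 * 52 * 68 * 103 * 105 mod 127
    99 * 37 = 3663 = 107 mod 127
    107 * 52 = 5564 = 103 mod 127
    103 * 68 = 7004 = 19 mod 127
    19 * 103 = 1957 = 52 mod 127
    52 * 105 = 5460 = 126 mod 127
  105^63 = 126 mod 127
Result 126 = p - 1 = -1 mod 127: 105 is a quadratic non-residue mod 127. As a residue in [0, p-1] the value is 126.
105^63 mod 127 = 126

126


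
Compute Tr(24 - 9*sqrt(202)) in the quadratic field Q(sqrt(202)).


Tr(a + b*sqrt(d)) = (a + b*sqrt(d)) + (a - b*sqrt(d)) = 2a
= 2 * (24)
= 48

48


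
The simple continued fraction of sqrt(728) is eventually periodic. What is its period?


Run the CF algorithm for sqrt(728).
a_0 = floor(sqrt(728)) = 26; set m_0=0, q_0=1.
Recurrence: m' = q*a - m,  q' = (d - m'^2)/q,  a' = floor((a_0 + m')/q').
  step 1: m=26, q=52, a=1
  step 2: m=26, q=1, a=52
a_2 = 2*a_0 = 52, so the period closes here.
sqrt(728) = [26; 1, 52]
Period length = 2

2


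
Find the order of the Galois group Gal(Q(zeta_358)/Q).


|Gal(Q(zeta_358)/Q)| = phi(358)
= 178

178


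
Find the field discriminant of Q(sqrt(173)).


For K = Q(sqrt(d)) with d squarefree: disc(K) = d if d = 1 mod 4, and disc(K) = 4d if d = 2 or 3 mod 4.
Here d = 173, and d mod 4 = 1.
d = 1 mod 4 (O_K = Z[(1+sqrt(d))/2]), so disc(K) = d = 173

173


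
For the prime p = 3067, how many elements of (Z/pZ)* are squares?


For prime p, the number of non-zero quadratic residues is (p-1)/2.
= (3067-1)/2
= 1533

1533


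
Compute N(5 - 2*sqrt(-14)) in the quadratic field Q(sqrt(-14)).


N(a + b*sqrt(d)) = a^2 - d*b^2
= (5)^2 - (-14)*(-2)^2
= 25 + 56
= 81

81


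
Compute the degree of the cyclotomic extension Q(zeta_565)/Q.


The degree equals Euler's totient phi(565).
565 = 5 * 113
phi(565) = 448

448


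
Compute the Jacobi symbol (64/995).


Compute (64/995) via quadratic reciprocity:
  pull out 2: (2/995) = -1  (since 995 mod 8 = 3)
  pull out 2: (2/995) = -1  (since 995 mod 8 = 3)
  pull out 2: (2/995) = -1  (since 995 mod 8 = 3)
  pull out 2: (2/995) = -1  (since 995 mod 8 = 3)
  pull out 2: (2/995) = -1  (since 995 mod 8 = 3)
  pull out 2: (2/995) = -1  (since 995 mod 8 = 3)
  (1/995) = 1
Product of signs = 1

1


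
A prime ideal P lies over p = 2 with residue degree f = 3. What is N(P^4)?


N(P^a) = p^(a*f)
= 2^(4*3)
= 2^12
= 4096

4096


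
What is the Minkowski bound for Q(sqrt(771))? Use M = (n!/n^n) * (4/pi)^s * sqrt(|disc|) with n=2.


d = 771, d mod 4 = 3, so disc(K) = 4d = 3084; |disc(K)| = 3084
Real quadratic field, so n = 2, s = r2 = 0, r1 = 2
M = (n!/n^n) * (4/pi)^s * sqrt(|disc(K)|) = (2!/2^2) * (4/pi)^0 * sqrt(3084)
= 0.5 * 1.000000 * 55.533774
= 27.7669

27.7669


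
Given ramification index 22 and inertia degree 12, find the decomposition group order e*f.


|D_P| = e * f
= 22 * 12
= 264

264


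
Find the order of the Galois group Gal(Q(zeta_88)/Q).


|Gal(Q(zeta_88)/Q)| = phi(88)
= 40

40


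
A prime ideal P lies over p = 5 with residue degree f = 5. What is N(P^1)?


N(P^a) = p^(a*f)
= 5^(1*5)
= 5^5
= 3125

3125


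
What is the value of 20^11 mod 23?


p = 23 is prime and the exponent is (p-1)/2 = 11, so by Euler's criterion 20^11 = (20/23) = +1 or -1 mod 23.
Compute by square-and-multiply:
  11 = 8 + 2 + 1 (binary 1011)
  Repeated squaring mod 23: 20^1 = 20, 20^2 = 9, 20^4 = 12, 20^8 = 6
  20^11 = 20^8 * 20^2 * 20^1 = 6 * 9 * 20 mod 23
    6 * 9 = 54 = 8 mod 23
    8 * 20 = 160 = 22 mod 23
  20^11 = 22 mod 23
Result 22 = p - 1 = -1 mod 23: 20 is a quadratic non-residue mod 23. As a residue in [0, p-1] the value is 22.
20^11 mod 23 = 22

22


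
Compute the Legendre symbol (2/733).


p = 733 is prime, so compute (2/733) with the reciprocity algorithm (Jacobi-symbol steps: pull out 2s via (2/n), flip via reciprocity, reduce):
  pull out 2: (2/733) = -1  (since 733 mod 8 = 5)
  (1/733) = 1
Product of signs = -1
(2/733) = -1

-1


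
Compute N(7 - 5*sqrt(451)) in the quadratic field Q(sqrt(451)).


N(a + b*sqrt(d)) = a^2 - d*b^2
= (7)^2 - (451)*(-5)^2
= 49 - 11275
= -11226

-11226


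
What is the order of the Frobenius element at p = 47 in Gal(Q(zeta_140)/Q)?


The Frobenius at p in Gal(Q(zeta_n)/Q) = (Z/nZ)* is the class of p, so its order is ord_140(47), the smallest k >= 1 with 47^k = 1 mod 140.
n = 140 = 2^2 * 5 * 7, phi(140) = 48; the order divides phi(n).
Divisors of 48: 1, 2, 3, 4, 6, 8, 12, 16, 24, 48
Repeated squaring mod 140: 47^1 = 47, 47^2 = 109, 47^4 = 121, 47^8 = 81, 47^16 = 121, 47^32 = 81
Test divisors in increasing order:
  k=1: 47^1 = 47 mod 140
  k=2: 47^2 = 109 mod 140
  k=3: 47^3 = 109 * 47 = 83 mod 140
  k=4: 47^4 = 121 mod 140
  k=6: 47^6 = 121 * 109 = 29 mod 140
  k=8: 47^8 = 81 mod 140
  k=12: 47^12 = 81 * 121 = 1 mod 140  <- first divisor giving 1
Order = 12

12


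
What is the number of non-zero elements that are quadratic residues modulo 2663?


For prime p, the number of non-zero quadratic residues is (p-1)/2.
= (2663-1)/2
= 1331

1331


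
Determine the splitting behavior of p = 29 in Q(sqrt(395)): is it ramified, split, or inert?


K = Q(sqrt(395)). Since d mod 4 = 3, disc(K) = 1580.
Check p | disc: 1580 mod 29 = 14.
p does not divide disc. Compute Legendre symbol (d/p):
18^((29-1)/2) mod 29 = -1
(d/p) = -1, so p is inert: (p) stays prime with e=1, f=2, g=1.
Therefore p is inert.

inert


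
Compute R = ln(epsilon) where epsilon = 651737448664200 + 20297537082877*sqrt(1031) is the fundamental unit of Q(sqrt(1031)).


epsilon = 651737448664200 + 20297537082877*sqrt(1031)
= 1.3035e+15
R = ln(1.3035e+15)
= 34.8038

34.8038


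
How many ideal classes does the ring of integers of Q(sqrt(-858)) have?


K = Q(sqrt(-858)). d mod 4 = 2, so D = disc(K) = 4d = -3432
h(K) equals the number of primitive reduced positive-definite forms (a, b, c) = a*x^2 + b*x*y + c*y^2 with b^2 - 4ac = D,
where reduced means |b| <= a <= c, with b >= 0 whenever |b| = a or a = c, and primitive means gcd(a, b, c) = 1.
Reduced forces 3a^2 <= |D| = 3432, so 1 <= a <= 33; b must have the parity of D, and c = (b^2 - D)/(4a) must be an integer >= a.
Enumerate a = 1..33, b in [-a, a]:
  a=1: (1, 0, 858)  [1]
  a=2: (2, 0, 429)  [1]
  a=3: (3, 0, 286)  [1]
  a=4..5: none
  a=6: (6, 0, 143)  [1]
  a=7..10: none
  a=11: (11, 0, 78)  [1]
  a=12: none
  a=13: (13, 0, 66)  [1]
  a=14..16: none
  a=17: (17, -6, 51), (17, 6, 51)  [2]
  a=18: none
  a=19: (19, -8, 46), (19, 8, 46)  [2]
  a=20..21: none
  a=22: (22, 0, 39)  [1]
  a=23: (23, -8, 38), (23, 8, 38)  [2]
  a=24..25: none
  a=26: (26, 0, 33)  [1]
  a=27..30: none
  a=31: (31, -28, 34), (31, 28, 34)  [2]
  a=32..33: none
Total reduced forms: 1 + 1 + 1 + 1 + 1 + 1 + 2 + 2 + 1 + 2 + 1 + 2 = 16
h = 16

16


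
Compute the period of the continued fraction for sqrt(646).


Run the CF algorithm for sqrt(646).
a_0 = floor(sqrt(646)) = 25; set m_0=0, q_0=1.
Recurrence: m' = q*a - m,  q' = (d - m'^2)/q,  a' = floor((a_0 + m')/q').
  step 1: m=25, q=21, a=2
  step 2: m=17, q=17, a=2
  step 3: m=17, q=21, a=2
  step 4: m=25, q=1, a=50
a_4 = 2*a_0 = 50, so the period closes here.
sqrt(646) = [25; 2, 2, 2, 50]
Period length = 4

4


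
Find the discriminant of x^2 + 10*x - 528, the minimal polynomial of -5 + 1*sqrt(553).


The element -5 + 1*sqrt(553) has minimal polynomial:
x^2 + 10*x - 528
Discriminant = (10)^2 - 4*(-528)
= 100 + 2112
= 2212

2212


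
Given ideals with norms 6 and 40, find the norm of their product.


N(IJ) = N(I) * N(J)
= 6 * 40
= 240

240


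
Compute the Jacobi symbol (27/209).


Compute (27/209) via quadratic reciprocity:
  reciprocity: (27/209) -> +(209/27)
  reduce: (20/27)
  pull out 2: (2/27) = -1  (since 27 mod 8 = 3)
  pull out 2: (2/27) = -1  (since 27 mod 8 = 3)
  reciprocity: (5/27) -> +(27/5)
  reduce: (2/5)
  pull out 2: (2/5) = -1  (since 5 mod 8 = 5)
  (1/5) = 1
Product of signs = -1

-1


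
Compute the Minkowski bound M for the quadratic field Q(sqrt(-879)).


d = -879, d mod 4 = 1, so disc(K) = d = -879; |disc(K)| = 879
Imaginary quadratic field, so n = 2, s = r2 = 1, r1 = 0
M = (n!/n^n) * (4/pi)^s * sqrt(|disc(K)|) = (2!/2^2) * (4/pi)^1 * sqrt(879)
= 0.5 * 1.273240 * 29.647934
= 18.8745

18.8745
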